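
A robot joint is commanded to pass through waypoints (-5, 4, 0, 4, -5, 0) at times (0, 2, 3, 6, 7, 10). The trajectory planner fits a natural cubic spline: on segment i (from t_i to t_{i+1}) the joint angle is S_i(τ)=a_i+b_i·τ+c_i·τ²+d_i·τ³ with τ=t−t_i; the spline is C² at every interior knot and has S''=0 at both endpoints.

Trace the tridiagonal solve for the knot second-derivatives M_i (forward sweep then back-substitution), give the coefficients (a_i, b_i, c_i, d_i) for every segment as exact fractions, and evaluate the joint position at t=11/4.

  seg 0: a=-5 b=39913/5058 c=0 d=-2144/2529
  seg 1: a=4 b=-11543/5058 c=-4288/843 d=17039/5058
  seg 2: a=0 b=-5941/2529 c=2821/562 d=-57541/45522
  seg 3: a=4 b=-32171/5058 c=-16076/2529 d=2089/562
  seg 4: a=-5 b=-20036/2529 c=24251/5058 d=-24251/45522
S(11/4) = 91543/107904

Δ: Δ0=9/2, Δ1=-4, Δ2=4/3, Δ3=-9, Δ4=5/3
row 1: diag=6, rhs=-51; c'=1/6, d'=-17/2
row 2: denom=8−1·1/6=47/6; d'=(32−1·-17/2)/(47/6)=243/47
row 3: denom=8−3·18/47=322/47; d'=(-62−3·243/47)/(322/47)=-3643/322
row 4: denom=8−1·47/322=2529/322; d'=(64−1·-3643/322)/(2529/322)=24251/2529
back: M4=24251/2529
back: M3=-3643/322−47/322·24251/2529=-32152/2529
back: M2=243/47−18/47·-32152/2529=2821/281
back: M1=-17/2−1/6·2821/281=-8576/843
M: M0=0, M1=-8576/843, M2=2821/281, M3=-32152/2529, M4=24251/2529, M5=0
seg 0: a=-5, c=M0/2=0, d=(M1−M0)/(6·2)=-2144/2529, b=Δ0−h0·(2M0+M1)/6=39913/5058
seg 1: a=4, c=M1/2=-4288/843, d=(M2−M1)/(6·1)=17039/5058, b=Δ1−h1·(2M1+M2)/6=-11543/5058
seg 2: a=0, c=M2/2=2821/562, d=(M3−M2)/(6·3)=-57541/45522, b=Δ2−h2·(2M2+M3)/6=-5941/2529
seg 3: a=4, c=M3/2=-16076/2529, d=(M4−M3)/(6·1)=2089/562, b=Δ3−h3·(2M3+M4)/6=-32171/5058
seg 4: a=-5, c=M4/2=24251/5058, d=(M5−M4)/(6·3)=-24251/45522, b=Δ4−h4·(2M4+M5)/6=-20036/2529
t_q=11/4 → seg 1, τ=3/4; S=4+-11543/5058·τ+-4288/843·τ²+17039/5058·τ³=91543/107904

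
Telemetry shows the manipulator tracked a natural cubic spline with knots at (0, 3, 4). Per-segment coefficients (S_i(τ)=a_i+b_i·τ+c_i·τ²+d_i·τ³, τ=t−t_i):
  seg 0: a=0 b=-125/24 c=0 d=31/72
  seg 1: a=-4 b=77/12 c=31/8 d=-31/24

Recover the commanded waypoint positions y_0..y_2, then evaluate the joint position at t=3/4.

y_0 = S_0(0) = a_0 = 0
y_1 = S_1(0) = a_1 = -4
y_2 = S_1(1) = 5
t_q=3/4 is in segment 0 (τ=3/4); S_0(τ)=-1907/512

y_0=0 y_1=-4 y_2=5
S(3/4) = -1907/512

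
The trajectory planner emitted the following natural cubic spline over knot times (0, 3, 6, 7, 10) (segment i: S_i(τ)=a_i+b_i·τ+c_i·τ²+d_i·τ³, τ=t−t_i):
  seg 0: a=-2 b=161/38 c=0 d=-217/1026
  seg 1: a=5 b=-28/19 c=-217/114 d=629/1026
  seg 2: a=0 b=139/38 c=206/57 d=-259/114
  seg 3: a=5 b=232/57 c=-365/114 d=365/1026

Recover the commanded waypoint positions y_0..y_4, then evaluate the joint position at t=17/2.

y_0 = S_0(0) = a_0 = -2
y_1 = S_1(0) = a_1 = 5
y_2 = S_2(0) = a_2 = 0
y_3 = S_3(0) = a_3 = 5
y_4 = S_3(3) = -2
t_q=17/2 is in segment 3 (τ=3/2); S_3(τ)=1551/304

y_0=-2 y_1=5 y_2=0 y_3=5 y_4=-2
S(17/2) = 1551/304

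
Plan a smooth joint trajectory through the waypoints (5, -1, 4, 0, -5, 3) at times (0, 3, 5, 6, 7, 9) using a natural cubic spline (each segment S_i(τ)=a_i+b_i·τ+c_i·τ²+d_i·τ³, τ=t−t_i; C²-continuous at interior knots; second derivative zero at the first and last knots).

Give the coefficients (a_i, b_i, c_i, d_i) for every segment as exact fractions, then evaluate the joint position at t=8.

  seg 0: a=5 b=-5045/1228 c=0 d=863/3684
  seg 1: a=-1 b=1361/614 c=2589/1228 d=-2415/2456
  seg 2: a=4 b=-353/307 c=-1164/307 d=289/307
  seg 3: a=0 b=-1814/307 c=-297/307 d=576/307
  seg 4: a=-5 b=-680/307 c=1431/307 d=-477/614
S(8) = -2045/614

Δ: Δ0=-2, Δ1=5/2, Δ2=-4, Δ3=-5, Δ4=4
row 1: diag=10, rhs=27; c'=1/5, d'=27/10
row 2: denom=6−2·1/5=28/5; d'=(-39−2·27/10)/(28/5)=-111/14
row 3: denom=4−1·5/28=107/28; d'=(-6−1·-111/14)/(107/28)=54/107
row 4: denom=6−1·28/107=614/107; d'=(54−1·54/107)/(614/107)=2862/307
back: M4=2862/307
back: M3=54/107−28/107·2862/307=-594/307
back: M2=-111/14−5/28·-594/307=-2328/307
back: M1=27/10−1/5·-2328/307=2589/614
M: M0=0, M1=2589/614, M2=-2328/307, M3=-594/307, M4=2862/307, M5=0
seg 0: a=5, c=M0/2=0, d=(M1−M0)/(6·3)=863/3684, b=Δ0−h0·(2M0+M1)/6=-5045/1228
seg 1: a=-1, c=M1/2=2589/1228, d=(M2−M1)/(6·2)=-2415/2456, b=Δ1−h1·(2M1+M2)/6=1361/614
seg 2: a=4, c=M2/2=-1164/307, d=(M3−M2)/(6·1)=289/307, b=Δ2−h2·(2M2+M3)/6=-353/307
seg 3: a=0, c=M3/2=-297/307, d=(M4−M3)/(6·1)=576/307, b=Δ3−h3·(2M3+M4)/6=-1814/307
seg 4: a=-5, c=M4/2=1431/307, d=(M5−M4)/(6·2)=-477/614, b=Δ4−h4·(2M4+M5)/6=-680/307
t_q=8 → seg 4, τ=1; S=-5+-680/307·τ+1431/307·τ²+-477/614·τ³=-2045/614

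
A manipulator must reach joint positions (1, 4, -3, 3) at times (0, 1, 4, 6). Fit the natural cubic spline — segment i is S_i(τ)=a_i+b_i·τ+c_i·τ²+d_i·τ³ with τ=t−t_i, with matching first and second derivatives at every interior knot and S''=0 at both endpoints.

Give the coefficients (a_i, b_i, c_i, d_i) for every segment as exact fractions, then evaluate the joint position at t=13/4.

Δ: Δ0=3, Δ1=-7/3, Δ2=3
row 1: diag=8, rhs=-32; c'=3/8, d'=-4
row 2: denom=10−3·3/8=71/8; d'=(32−3·-4)/(71/8)=352/71
back: M2=352/71
back: M1=-4−3/8·352/71=-416/71
M: M0=0, M1=-416/71, M2=352/71, M3=0
seg 0: a=1, c=M0/2=0, d=(M1−M0)/(6·1)=-208/213, b=Δ0−h0·(2M0+M1)/6=847/213
seg 1: a=4, c=M1/2=-208/71, d=(M2−M1)/(6·3)=128/213, b=Δ1−h1·(2M1+M2)/6=223/213
seg 2: a=-3, c=M2/2=176/71, d=(M3−M2)/(6·2)=-88/213, b=Δ2−h2·(2M2+M3)/6=-65/213
t_q=13/4 → seg 1, τ=9/4; S=4+223/213·τ+-208/71·τ²+128/213·τ³=-463/284

  seg 0: a=1 b=847/213 c=0 d=-208/213
  seg 1: a=4 b=223/213 c=-208/71 d=128/213
  seg 2: a=-3 b=-65/213 c=176/71 d=-88/213
S(13/4) = -463/284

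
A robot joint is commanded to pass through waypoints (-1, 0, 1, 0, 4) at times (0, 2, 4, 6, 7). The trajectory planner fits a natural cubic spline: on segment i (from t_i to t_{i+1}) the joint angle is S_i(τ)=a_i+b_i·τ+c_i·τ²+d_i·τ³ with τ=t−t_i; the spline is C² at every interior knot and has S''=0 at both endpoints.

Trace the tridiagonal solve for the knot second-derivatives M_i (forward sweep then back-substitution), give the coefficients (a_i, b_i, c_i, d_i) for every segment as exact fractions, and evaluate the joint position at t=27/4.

  seg 0: a=-1 b=13/41 c=0 d=15/328
  seg 1: a=0 b=71/82 c=45/164 d=-75/328
  seg 2: a=1 b=-32/41 c=-45/41 d=203/328
  seg 3: a=0 b=185/82 c=429/164 d=-143/164
S(27/4) = 29343/10496

Δ: Δ0=1/2, Δ1=1/2, Δ2=-1/2, Δ3=4
row 1: diag=8, rhs=0; c'=1/4, d'=0
row 2: denom=8−2·1/4=15/2; d'=(-6−2·0)/(15/2)=-4/5
row 3: denom=6−2·4/15=82/15; d'=(27−2·-4/5)/(82/15)=429/82
back: M3=429/82
back: M2=-4/5−4/15·429/82=-90/41
back: M1=0−1/4·-90/41=45/82
M: M0=0, M1=45/82, M2=-90/41, M3=429/82, M4=0
seg 0: a=-1, c=M0/2=0, d=(M1−M0)/(6·2)=15/328, b=Δ0−h0·(2M0+M1)/6=13/41
seg 1: a=0, c=M1/2=45/164, d=(M2−M1)/(6·2)=-75/328, b=Δ1−h1·(2M1+M2)/6=71/82
seg 2: a=1, c=M2/2=-45/41, d=(M3−M2)/(6·2)=203/328, b=Δ2−h2·(2M2+M3)/6=-32/41
seg 3: a=0, c=M3/2=429/164, d=(M4−M3)/(6·1)=-143/164, b=Δ3−h3·(2M3+M4)/6=185/82
t_q=27/4 → seg 3, τ=3/4; S=0+185/82·τ+429/164·τ²+-143/164·τ³=29343/10496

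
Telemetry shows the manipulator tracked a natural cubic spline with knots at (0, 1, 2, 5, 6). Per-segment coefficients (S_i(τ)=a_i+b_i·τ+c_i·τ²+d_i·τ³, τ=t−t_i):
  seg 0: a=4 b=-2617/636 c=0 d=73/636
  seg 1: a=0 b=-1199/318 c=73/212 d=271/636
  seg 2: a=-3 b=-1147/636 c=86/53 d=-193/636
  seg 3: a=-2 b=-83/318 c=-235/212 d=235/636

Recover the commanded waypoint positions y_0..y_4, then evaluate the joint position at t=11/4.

y_0=4 y_1=0 y_2=-3 y_3=-2 y_4=-3
S(11/4) = -48409/13568

y_0 = S_0(0) = a_0 = 4
y_1 = S_1(0) = a_1 = 0
y_2 = S_2(0) = a_2 = -3
y_3 = S_3(0) = a_3 = -2
y_4 = S_3(1) = -3
t_q=11/4 is in segment 2 (τ=3/4); S_2(τ)=-48409/13568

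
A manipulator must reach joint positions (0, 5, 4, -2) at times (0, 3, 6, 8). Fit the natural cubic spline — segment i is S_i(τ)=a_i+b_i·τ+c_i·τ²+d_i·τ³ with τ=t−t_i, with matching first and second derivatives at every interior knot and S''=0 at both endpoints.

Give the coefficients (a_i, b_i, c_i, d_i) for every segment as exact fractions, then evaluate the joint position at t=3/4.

Δ: Δ0=5/3, Δ1=-1/3, Δ2=-3
row 1: diag=12, rhs=-12; c'=1/4, d'=-1
row 2: denom=10−3·1/4=37/4; d'=(-16−3·-1)/(37/4)=-52/37
back: M2=-52/37
back: M1=-1−1/4·-52/37=-24/37
M: M0=0, M1=-24/37, M2=-52/37, M3=0
seg 0: a=0, c=M0/2=0, d=(M1−M0)/(6·3)=-4/111, b=Δ0−h0·(2M0+M1)/6=221/111
seg 1: a=5, c=M1/2=-12/37, d=(M2−M1)/(6·3)=-14/333, b=Δ1−h1·(2M1+M2)/6=113/111
seg 2: a=4, c=M2/2=-26/37, d=(M3−M2)/(6·2)=13/111, b=Δ2−h2·(2M2+M3)/6=-229/111
t_q=3/4 → seg 0, τ=3/4; S=0+221/111·τ+0·τ²+-4/111·τ³=875/592

  seg 0: a=0 b=221/111 c=0 d=-4/111
  seg 1: a=5 b=113/111 c=-12/37 d=-14/333
  seg 2: a=4 b=-229/111 c=-26/37 d=13/111
S(3/4) = 875/592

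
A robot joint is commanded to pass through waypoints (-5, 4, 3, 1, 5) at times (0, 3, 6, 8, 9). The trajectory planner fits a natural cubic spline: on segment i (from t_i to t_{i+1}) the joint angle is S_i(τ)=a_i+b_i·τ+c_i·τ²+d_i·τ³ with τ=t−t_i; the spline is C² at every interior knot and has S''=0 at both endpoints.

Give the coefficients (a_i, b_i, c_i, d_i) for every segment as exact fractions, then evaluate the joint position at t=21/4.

Δ: Δ0=3, Δ1=-1/3, Δ2=-1, Δ3=4
row 1: diag=12, rhs=-20; c'=1/4, d'=-5/3
row 2: denom=10−3·1/4=37/4; d'=(-4−3·-5/3)/(37/4)=4/37
row 3: denom=6−2·8/37=206/37; d'=(30−2·4/37)/(206/37)=551/103
back: M3=551/103
back: M2=4/37−8/37·551/103=-108/103
back: M1=-5/3−1/4·-108/103=-434/309
M: M0=0, M1=-434/309, M2=-108/103, M3=551/103, M4=0
seg 0: a=-5, c=M0/2=0, d=(M1−M0)/(6·3)=-217/2781, b=Δ0−h0·(2M0+M1)/6=1144/309
seg 1: a=4, c=M1/2=-217/309, d=(M2−M1)/(6·3)=55/2781, b=Δ1−h1·(2M1+M2)/6=493/309
seg 2: a=3, c=M2/2=-54/103, d=(M3−M2)/(6·2)=659/1236, b=Δ2−h2·(2M2+M3)/6=-644/309
seg 3: a=1, c=M3/2=551/206, d=(M4−M3)/(6·1)=-551/618, b=Δ3−h3·(2M3+M4)/6=685/309
t_q=21/4 → seg 1, τ=9/4; S=4+493/309·τ+-217/309·τ²+55/2781·τ³=28081/6592

  seg 0: a=-5 b=1144/309 c=0 d=-217/2781
  seg 1: a=4 b=493/309 c=-217/309 d=55/2781
  seg 2: a=3 b=-644/309 c=-54/103 d=659/1236
  seg 3: a=1 b=685/309 c=551/206 d=-551/618
S(21/4) = 28081/6592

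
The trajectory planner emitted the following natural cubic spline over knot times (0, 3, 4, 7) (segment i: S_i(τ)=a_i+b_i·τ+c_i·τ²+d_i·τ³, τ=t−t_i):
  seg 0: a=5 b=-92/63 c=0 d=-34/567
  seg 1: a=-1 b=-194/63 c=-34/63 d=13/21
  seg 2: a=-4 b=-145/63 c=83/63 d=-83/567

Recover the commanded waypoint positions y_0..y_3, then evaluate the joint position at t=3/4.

y_0=5 y_1=-1 y_2=-4 y_3=-3
S(3/4) = 869/224

y_0 = S_0(0) = a_0 = 5
y_1 = S_1(0) = a_1 = -1
y_2 = S_2(0) = a_2 = -4
y_3 = S_2(3) = -3
t_q=3/4 is in segment 0 (τ=3/4); S_0(τ)=869/224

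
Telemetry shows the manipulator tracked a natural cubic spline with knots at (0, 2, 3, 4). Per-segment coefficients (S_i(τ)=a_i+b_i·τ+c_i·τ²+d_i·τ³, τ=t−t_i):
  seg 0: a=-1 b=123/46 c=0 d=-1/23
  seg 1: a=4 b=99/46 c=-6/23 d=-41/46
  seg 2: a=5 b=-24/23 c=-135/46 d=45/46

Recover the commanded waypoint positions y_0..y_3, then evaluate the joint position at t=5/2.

y_0 = S_0(0) = a_0 = -1
y_1 = S_1(0) = a_1 = 4
y_2 = S_2(0) = a_2 = 5
y_3 = S_2(1) = 2
t_q=5/2 is in segment 1 (τ=1/2); S_1(τ)=1803/368

y_0=-1 y_1=4 y_2=5 y_3=2
S(5/2) = 1803/368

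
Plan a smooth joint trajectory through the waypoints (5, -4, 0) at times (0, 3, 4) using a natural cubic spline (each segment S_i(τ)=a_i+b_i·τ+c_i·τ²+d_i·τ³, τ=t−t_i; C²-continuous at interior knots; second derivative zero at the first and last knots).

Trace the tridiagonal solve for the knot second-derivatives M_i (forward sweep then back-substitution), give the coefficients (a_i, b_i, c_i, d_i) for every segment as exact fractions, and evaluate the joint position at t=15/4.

  seg 0: a=5 b=-45/8 c=0 d=7/24
  seg 1: a=-4 b=9/4 c=21/8 d=-7/8
S(15/4) = -617/512

Δ: Δ0=-3, Δ1=4
row 1: diag=8, rhs=42; c'=1/8, d'=21/4
back: M1=21/4
M: M0=0, M1=21/4, M2=0
seg 0: a=5, c=M0/2=0, d=(M1−M0)/(6·3)=7/24, b=Δ0−h0·(2M0+M1)/6=-45/8
seg 1: a=-4, c=M1/2=21/8, d=(M2−M1)/(6·1)=-7/8, b=Δ1−h1·(2M1+M2)/6=9/4
t_q=15/4 → seg 1, τ=3/4; S=-4+9/4·τ+21/8·τ²+-7/8·τ³=-617/512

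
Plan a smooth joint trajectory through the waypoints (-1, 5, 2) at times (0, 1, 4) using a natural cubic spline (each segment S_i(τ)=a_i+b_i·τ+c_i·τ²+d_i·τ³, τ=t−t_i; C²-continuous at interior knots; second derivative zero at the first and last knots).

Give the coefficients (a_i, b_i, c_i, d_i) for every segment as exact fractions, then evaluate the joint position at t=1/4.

Δ: Δ0=6, Δ1=-1
row 1: diag=8, rhs=-42; c'=3/8, d'=-21/4
back: M1=-21/4
M: M0=0, M1=-21/4, M2=0
seg 0: a=-1, c=M0/2=0, d=(M1−M0)/(6·1)=-7/8, b=Δ0−h0·(2M0+M1)/6=55/8
seg 1: a=5, c=M1/2=-21/8, d=(M2−M1)/(6·3)=7/24, b=Δ1−h1·(2M1+M2)/6=17/4
t_q=1/4 → seg 0, τ=1/4; S=-1+55/8·τ+0·τ²+-7/8·τ³=361/512

  seg 0: a=-1 b=55/8 c=0 d=-7/8
  seg 1: a=5 b=17/4 c=-21/8 d=7/24
S(1/4) = 361/512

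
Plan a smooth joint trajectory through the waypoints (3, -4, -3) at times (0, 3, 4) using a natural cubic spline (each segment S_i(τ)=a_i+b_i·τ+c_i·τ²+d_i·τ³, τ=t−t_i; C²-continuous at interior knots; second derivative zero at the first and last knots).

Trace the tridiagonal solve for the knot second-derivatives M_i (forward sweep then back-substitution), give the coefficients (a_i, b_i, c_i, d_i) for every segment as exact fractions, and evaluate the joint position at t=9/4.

Δ: Δ0=-7/3, Δ1=1
row 1: diag=8, rhs=20; c'=1/8, d'=5/2
back: M1=5/2
M: M0=0, M1=5/2, M2=0
seg 0: a=3, c=M0/2=0, d=(M1−M0)/(6·3)=5/36, b=Δ0−h0·(2M0+M1)/6=-43/12
seg 1: a=-4, c=M1/2=5/4, d=(M2−M1)/(6·1)=-5/12, b=Δ1−h1·(2M1+M2)/6=1/6
t_q=9/4 → seg 0, τ=9/4; S=3+-43/12·τ+0·τ²+5/36·τ³=-891/256

  seg 0: a=3 b=-43/12 c=0 d=5/36
  seg 1: a=-4 b=1/6 c=5/4 d=-5/12
S(9/4) = -891/256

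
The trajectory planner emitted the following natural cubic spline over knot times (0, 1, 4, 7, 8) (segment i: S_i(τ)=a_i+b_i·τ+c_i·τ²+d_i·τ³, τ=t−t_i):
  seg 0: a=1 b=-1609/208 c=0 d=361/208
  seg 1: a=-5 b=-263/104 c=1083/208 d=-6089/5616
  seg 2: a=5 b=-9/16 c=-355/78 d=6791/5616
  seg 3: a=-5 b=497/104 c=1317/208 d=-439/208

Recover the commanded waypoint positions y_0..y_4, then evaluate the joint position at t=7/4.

y_0=1 y_1=-5 y_2=5 y_3=-5 y_4=4
S(7/4) = -58909/13312

y_0 = S_0(0) = a_0 = 1
y_1 = S_1(0) = a_1 = -5
y_2 = S_2(0) = a_2 = 5
y_3 = S_3(0) = a_3 = -5
y_4 = S_3(1) = 4
t_q=7/4 is in segment 1 (τ=3/4); S_1(τ)=-58909/13312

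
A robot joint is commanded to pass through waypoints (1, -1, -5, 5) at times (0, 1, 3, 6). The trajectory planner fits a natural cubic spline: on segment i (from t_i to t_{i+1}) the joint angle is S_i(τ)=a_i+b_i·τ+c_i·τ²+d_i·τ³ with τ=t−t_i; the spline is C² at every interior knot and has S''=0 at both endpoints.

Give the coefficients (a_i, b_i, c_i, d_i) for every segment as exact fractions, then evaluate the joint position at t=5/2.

  seg 0: a=1 b=-38/21 c=0 d=-4/21
  seg 1: a=-1 b=-50/21 c=-4/7 d=8/21
  seg 2: a=-5 b=-2/21 c=12/7 d=-4/21
S(5/2) = -32/7

Δ: Δ0=-2, Δ1=-2, Δ2=10/3
row 1: diag=6, rhs=0; c'=1/3, d'=0
row 2: denom=10−2·1/3=28/3; d'=(32−2·0)/(28/3)=24/7
back: M2=24/7
back: M1=0−1/3·24/7=-8/7
M: M0=0, M1=-8/7, M2=24/7, M3=0
seg 0: a=1, c=M0/2=0, d=(M1−M0)/(6·1)=-4/21, b=Δ0−h0·(2M0+M1)/6=-38/21
seg 1: a=-1, c=M1/2=-4/7, d=(M2−M1)/(6·2)=8/21, b=Δ1−h1·(2M1+M2)/6=-50/21
seg 2: a=-5, c=M2/2=12/7, d=(M3−M2)/(6·3)=-4/21, b=Δ2−h2·(2M2+M3)/6=-2/21
t_q=5/2 → seg 1, τ=3/2; S=-1+-50/21·τ+-4/7·τ²+8/21·τ³=-32/7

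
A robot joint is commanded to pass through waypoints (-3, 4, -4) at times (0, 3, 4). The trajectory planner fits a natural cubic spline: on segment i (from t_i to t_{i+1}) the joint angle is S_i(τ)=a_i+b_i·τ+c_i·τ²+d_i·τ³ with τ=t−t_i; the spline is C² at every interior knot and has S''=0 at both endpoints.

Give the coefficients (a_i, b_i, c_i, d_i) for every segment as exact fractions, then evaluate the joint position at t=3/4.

  seg 0: a=-3 b=149/24 c=0 d=-31/72
  seg 1: a=4 b=-65/12 c=-31/8 d=31/24
S(3/4) = 755/512

Δ: Δ0=7/3, Δ1=-8
row 1: diag=8, rhs=-62; c'=1/8, d'=-31/4
back: M1=-31/4
M: M0=0, M1=-31/4, M2=0
seg 0: a=-3, c=M0/2=0, d=(M1−M0)/(6·3)=-31/72, b=Δ0−h0·(2M0+M1)/6=149/24
seg 1: a=4, c=M1/2=-31/8, d=(M2−M1)/(6·1)=31/24, b=Δ1−h1·(2M1+M2)/6=-65/12
t_q=3/4 → seg 0, τ=3/4; S=-3+149/24·τ+0·τ²+-31/72·τ³=755/512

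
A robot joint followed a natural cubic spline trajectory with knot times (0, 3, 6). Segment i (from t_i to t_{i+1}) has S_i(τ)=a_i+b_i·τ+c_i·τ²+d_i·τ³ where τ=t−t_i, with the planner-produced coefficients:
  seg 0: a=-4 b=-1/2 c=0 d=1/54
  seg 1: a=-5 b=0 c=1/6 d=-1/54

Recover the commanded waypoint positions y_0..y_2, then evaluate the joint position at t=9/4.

y_0=-4 y_1=-5 y_2=-4
S(9/4) = -629/128

y_0 = S_0(0) = a_0 = -4
y_1 = S_1(0) = a_1 = -5
y_2 = S_1(3) = -4
t_q=9/4 is in segment 0 (τ=9/4); S_0(τ)=-629/128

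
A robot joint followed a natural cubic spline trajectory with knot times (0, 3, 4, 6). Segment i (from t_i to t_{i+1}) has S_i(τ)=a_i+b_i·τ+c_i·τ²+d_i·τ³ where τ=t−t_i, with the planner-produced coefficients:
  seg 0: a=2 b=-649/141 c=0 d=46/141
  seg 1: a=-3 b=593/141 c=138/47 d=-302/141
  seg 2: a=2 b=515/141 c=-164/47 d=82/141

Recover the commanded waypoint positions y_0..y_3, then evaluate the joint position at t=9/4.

y_0=2 y_1=-3 y_2=2 y_3=0
S(9/4) = -6979/1504

y_0 = S_0(0) = a_0 = 2
y_1 = S_1(0) = a_1 = -3
y_2 = S_2(0) = a_2 = 2
y_3 = S_2(2) = 0
t_q=9/4 is in segment 0 (τ=9/4); S_0(τ)=-6979/1504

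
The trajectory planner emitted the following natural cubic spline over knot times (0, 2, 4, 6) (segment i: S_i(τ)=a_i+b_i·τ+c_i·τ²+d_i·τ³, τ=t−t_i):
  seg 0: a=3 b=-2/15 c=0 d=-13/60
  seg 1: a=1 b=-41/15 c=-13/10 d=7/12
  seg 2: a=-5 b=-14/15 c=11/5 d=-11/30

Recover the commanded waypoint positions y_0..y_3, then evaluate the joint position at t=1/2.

y_0=3 y_1=1 y_2=-5 y_3=-1
S(1/2) = 93/32

y_0 = S_0(0) = a_0 = 3
y_1 = S_1(0) = a_1 = 1
y_2 = S_2(0) = a_2 = -5
y_3 = S_2(2) = -1
t_q=1/2 is in segment 0 (τ=1/2); S_0(τ)=93/32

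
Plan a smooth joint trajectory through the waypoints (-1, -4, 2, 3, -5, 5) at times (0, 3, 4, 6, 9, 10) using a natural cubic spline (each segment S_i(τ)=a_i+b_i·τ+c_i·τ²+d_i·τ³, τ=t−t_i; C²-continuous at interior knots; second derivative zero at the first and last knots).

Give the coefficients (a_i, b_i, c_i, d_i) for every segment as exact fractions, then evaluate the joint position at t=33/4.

Δ: Δ0=-1, Δ1=6, Δ2=1/2, Δ3=-8/3, Δ4=10
row 1: diag=8, rhs=42; c'=1/8, d'=21/4
row 2: denom=6−1·1/8=47/8; d'=(-33−1·21/4)/(47/8)=-306/47
row 3: denom=10−2·16/47=438/47; d'=(-19−2·-306/47)/(438/47)=-281/438
row 4: denom=8−3·47/146=1027/146; d'=(76−3·-281/438)/(1027/146)=11377/1027
back: M4=11377/1027
back: M3=-281/438−47/146·11377/1027=-12964/3081
back: M2=-306/47−16/47·-12964/3081=-15646/3081
back: M1=21/4−1/8·-15646/3081=18131/3081
M: M0=0, M1=18131/3081, M2=-15646/3081, M3=-12964/3081, M4=11377/1027, M5=0
seg 0: a=-1, c=M0/2=0, d=(M1−M0)/(6·3)=18131/55458, b=Δ0−h0·(2M0+M1)/6=-24293/6162
seg 1: a=-4, c=M1/2=18131/6162, d=(M2−M1)/(6·1)=-3753/2054, b=Δ1−h1·(2M1+M2)/6=15050/3081
seg 2: a=2, c=M2/2=-7823/3081, d=(M3−M2)/(6·2)=149/2054, b=Δ2−h2·(2M2+M3)/6=32585/6162
seg 3: a=3, c=M3/2=-6482/3081, d=(M4−M3)/(6·3)=47095/55458, b=Δ3−h3·(2M3+M4)/6=-1895/474
seg 4: a=-5, c=M4/2=11377/2054, d=(M5−M4)/(6·1)=-11377/6162, b=Δ4−h4·(2M4+M5)/6=19433/3081
t_q=33/4 → seg 3, τ=9/4; S=3+-1895/474·τ+-6482/3081·τ²+47095/55458·τ³=-916659/131456

  seg 0: a=-1 b=-24293/6162 c=0 d=18131/55458
  seg 1: a=-4 b=15050/3081 c=18131/6162 d=-3753/2054
  seg 2: a=2 b=32585/6162 c=-7823/3081 d=149/2054
  seg 3: a=3 b=-1895/474 c=-6482/3081 d=47095/55458
  seg 4: a=-5 b=19433/3081 c=11377/2054 d=-11377/6162
S(33/4) = -916659/131456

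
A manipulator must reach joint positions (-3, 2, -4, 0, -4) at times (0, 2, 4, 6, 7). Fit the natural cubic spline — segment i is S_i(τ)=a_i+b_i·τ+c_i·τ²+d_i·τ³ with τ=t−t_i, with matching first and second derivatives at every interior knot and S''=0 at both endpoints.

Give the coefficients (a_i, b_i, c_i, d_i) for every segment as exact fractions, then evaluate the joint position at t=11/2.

Δ: Δ0=5/2, Δ1=-3, Δ2=2, Δ3=-4
row 1: diag=8, rhs=-33; c'=1/4, d'=-33/8
row 2: denom=8−2·1/4=15/2; d'=(30−2·-33/8)/(15/2)=51/10
row 3: denom=6−2·4/15=82/15; d'=(-36−2·51/10)/(82/15)=-693/82
back: M3=-693/82
back: M2=51/10−4/15·-693/82=603/82
back: M1=-33/8−1/4·603/82=-489/82
M: M0=0, M1=-489/82, M2=603/82, M3=-693/82, M4=0
seg 0: a=-3, c=M0/2=0, d=(M1−M0)/(6·2)=-163/328, b=Δ0−h0·(2M0+M1)/6=184/41
seg 1: a=2, c=M1/2=-489/164, d=(M2−M1)/(6·2)=91/82, b=Δ1−h1·(2M1+M2)/6=-121/82
seg 2: a=-4, c=M2/2=603/164, d=(M3−M2)/(6·2)=-54/41, b=Δ2−h2·(2M2+M3)/6=-7/82
seg 3: a=0, c=M3/2=-693/164, d=(M4−M3)/(6·1)=231/164, b=Δ3−h3·(2M3+M4)/6=-97/82
t_q=11/2 → seg 2, τ=3/2; S=-4+-7/82·τ+603/164·τ²+-54/41·τ³=-197/656

  seg 0: a=-3 b=184/41 c=0 d=-163/328
  seg 1: a=2 b=-121/82 c=-489/164 d=91/82
  seg 2: a=-4 b=-7/82 c=603/164 d=-54/41
  seg 3: a=0 b=-97/82 c=-693/164 d=231/164
S(11/2) = -197/656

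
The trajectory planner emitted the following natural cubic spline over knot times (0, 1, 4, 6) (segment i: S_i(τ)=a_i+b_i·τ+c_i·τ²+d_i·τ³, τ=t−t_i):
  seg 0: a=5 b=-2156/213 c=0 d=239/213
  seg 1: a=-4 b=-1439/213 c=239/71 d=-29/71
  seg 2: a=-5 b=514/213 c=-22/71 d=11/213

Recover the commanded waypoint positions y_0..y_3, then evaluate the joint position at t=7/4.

y_0 = S_0(0) = a_0 = 5
y_1 = S_1(0) = a_1 = -4
y_2 = S_2(0) = a_2 = -5
y_3 = S_2(2) = -1
t_q=7/4 is in segment 1 (τ=3/4); S_1(τ)=-33379/4544

y_0=5 y_1=-4 y_2=-5 y_3=-1
S(7/4) = -33379/4544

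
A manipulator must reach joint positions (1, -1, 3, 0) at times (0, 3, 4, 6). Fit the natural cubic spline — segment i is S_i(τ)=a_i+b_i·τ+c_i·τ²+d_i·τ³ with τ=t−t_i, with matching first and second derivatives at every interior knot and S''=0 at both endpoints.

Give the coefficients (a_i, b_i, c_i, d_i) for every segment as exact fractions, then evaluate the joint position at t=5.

Δ: Δ0=-2/3, Δ1=4, Δ2=-3/2
row 1: diag=8, rhs=28; c'=1/8, d'=7/2
row 2: denom=6−1·1/8=47/8; d'=(-33−1·7/2)/(47/8)=-292/47
back: M2=-292/47
back: M1=7/2−1/8·-292/47=201/47
M: M0=0, M1=201/47, M2=-292/47, M3=0
seg 0: a=1, c=M0/2=0, d=(M1−M0)/(6·3)=67/282, b=Δ0−h0·(2M0+M1)/6=-791/282
seg 1: a=-1, c=M1/2=201/94, d=(M2−M1)/(6·1)=-493/282, b=Δ1−h1·(2M1+M2)/6=509/141
seg 2: a=3, c=M2/2=-146/47, d=(M3−M2)/(6·2)=73/141, b=Δ2−h2·(2M2+M3)/6=745/282
t_q=5 → seg 2, τ=1; S=3+745/282·τ+-146/47·τ²+73/141·τ³=287/94

  seg 0: a=1 b=-791/282 c=0 d=67/282
  seg 1: a=-1 b=509/141 c=201/94 d=-493/282
  seg 2: a=3 b=745/282 c=-146/47 d=73/141
S(5) = 287/94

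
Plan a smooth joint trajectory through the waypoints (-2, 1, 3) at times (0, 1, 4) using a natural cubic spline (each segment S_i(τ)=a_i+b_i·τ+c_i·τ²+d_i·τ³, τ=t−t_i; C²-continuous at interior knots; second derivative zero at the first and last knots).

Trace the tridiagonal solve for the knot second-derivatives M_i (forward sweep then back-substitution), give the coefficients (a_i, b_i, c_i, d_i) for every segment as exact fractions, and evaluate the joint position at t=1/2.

  seg 0: a=-2 b=79/24 c=0 d=-7/24
  seg 1: a=1 b=29/12 c=-7/8 d=7/72
S(1/2) = -25/64

Δ: Δ0=3, Δ1=2/3
row 1: diag=8, rhs=-14; c'=3/8, d'=-7/4
back: M1=-7/4
M: M0=0, M1=-7/4, M2=0
seg 0: a=-2, c=M0/2=0, d=(M1−M0)/(6·1)=-7/24, b=Δ0−h0·(2M0+M1)/6=79/24
seg 1: a=1, c=M1/2=-7/8, d=(M2−M1)/(6·3)=7/72, b=Δ1−h1·(2M1+M2)/6=29/12
t_q=1/2 → seg 0, τ=1/2; S=-2+79/24·τ+0·τ²+-7/24·τ³=-25/64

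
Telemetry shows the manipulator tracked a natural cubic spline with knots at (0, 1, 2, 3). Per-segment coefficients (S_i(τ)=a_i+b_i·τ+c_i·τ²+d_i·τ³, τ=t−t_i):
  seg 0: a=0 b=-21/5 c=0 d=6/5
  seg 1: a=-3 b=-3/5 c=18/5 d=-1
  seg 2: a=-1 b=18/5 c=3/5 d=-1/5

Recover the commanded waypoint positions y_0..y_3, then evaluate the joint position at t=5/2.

y_0 = S_0(0) = a_0 = 0
y_1 = S_1(0) = a_1 = -3
y_2 = S_2(0) = a_2 = -1
y_3 = S_2(1) = 3
t_q=5/2 is in segment 2 (τ=1/2); S_2(τ)=37/40

y_0=0 y_1=-3 y_2=-1 y_3=3
S(5/2) = 37/40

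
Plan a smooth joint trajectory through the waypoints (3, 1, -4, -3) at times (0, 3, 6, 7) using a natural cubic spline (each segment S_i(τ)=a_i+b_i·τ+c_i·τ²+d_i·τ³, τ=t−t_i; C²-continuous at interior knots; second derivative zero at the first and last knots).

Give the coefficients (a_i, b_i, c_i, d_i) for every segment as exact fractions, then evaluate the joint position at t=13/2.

  seg 0: a=3 b=-10/87 c=0 d=-16/261
  seg 1: a=1 b=-154/87 c=-16/29 d=17/87
  seg 2: a=-4 b=17/87 c=35/29 d=-35/87
S(13/2) = -847/232

Δ: Δ0=-2/3, Δ1=-5/3, Δ2=1
row 1: diag=12, rhs=-6; c'=1/4, d'=-1/2
row 2: denom=8−3·1/4=29/4; d'=(16−3·-1/2)/(29/4)=70/29
back: M2=70/29
back: M1=-1/2−1/4·70/29=-32/29
M: M0=0, M1=-32/29, M2=70/29, M3=0
seg 0: a=3, c=M0/2=0, d=(M1−M0)/(6·3)=-16/261, b=Δ0−h0·(2M0+M1)/6=-10/87
seg 1: a=1, c=M1/2=-16/29, d=(M2−M1)/(6·3)=17/87, b=Δ1−h1·(2M1+M2)/6=-154/87
seg 2: a=-4, c=M2/2=35/29, d=(M3−M2)/(6·1)=-35/87, b=Δ2−h2·(2M2+M3)/6=17/87
t_q=13/2 → seg 2, τ=1/2; S=-4+17/87·τ+35/29·τ²+-35/87·τ³=-847/232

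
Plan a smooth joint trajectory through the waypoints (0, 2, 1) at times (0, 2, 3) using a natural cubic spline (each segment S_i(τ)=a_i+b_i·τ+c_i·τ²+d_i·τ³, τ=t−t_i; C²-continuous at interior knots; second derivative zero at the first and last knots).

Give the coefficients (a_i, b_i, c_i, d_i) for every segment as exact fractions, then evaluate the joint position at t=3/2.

Δ: Δ0=1, Δ1=-1
row 1: diag=6, rhs=-12; c'=1/6, d'=-2
back: M1=-2
M: M0=0, M1=-2, M2=0
seg 0: a=0, c=M0/2=0, d=(M1−M0)/(6·2)=-1/6, b=Δ0−h0·(2M0+M1)/6=5/3
seg 1: a=2, c=M1/2=-1, d=(M2−M1)/(6·1)=1/3, b=Δ1−h1·(2M1+M2)/6=-1/3
t_q=3/2 → seg 0, τ=3/2; S=0+5/3·τ+0·τ²+-1/6·τ³=31/16

  seg 0: a=0 b=5/3 c=0 d=-1/6
  seg 1: a=2 b=-1/3 c=-1 d=1/3
S(3/2) = 31/16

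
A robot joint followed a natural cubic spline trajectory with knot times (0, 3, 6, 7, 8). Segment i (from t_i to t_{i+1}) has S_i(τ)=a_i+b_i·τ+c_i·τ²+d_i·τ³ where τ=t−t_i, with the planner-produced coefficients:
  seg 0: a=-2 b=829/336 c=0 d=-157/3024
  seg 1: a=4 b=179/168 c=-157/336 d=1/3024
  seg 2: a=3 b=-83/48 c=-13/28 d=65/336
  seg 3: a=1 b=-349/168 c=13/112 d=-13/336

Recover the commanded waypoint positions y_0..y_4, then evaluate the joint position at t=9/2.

y_0 = S_0(0) = a_0 = -2
y_1 = S_1(0) = a_1 = 4
y_2 = S_2(0) = a_2 = 3
y_3 = S_3(0) = a_3 = 1
y_4 = S_3(1) = -1
t_q=9/2 is in segment 1 (τ=3/2); S_1(τ)=4075/896

y_0=-2 y_1=4 y_2=3 y_3=1 y_4=-1
S(9/2) = 4075/896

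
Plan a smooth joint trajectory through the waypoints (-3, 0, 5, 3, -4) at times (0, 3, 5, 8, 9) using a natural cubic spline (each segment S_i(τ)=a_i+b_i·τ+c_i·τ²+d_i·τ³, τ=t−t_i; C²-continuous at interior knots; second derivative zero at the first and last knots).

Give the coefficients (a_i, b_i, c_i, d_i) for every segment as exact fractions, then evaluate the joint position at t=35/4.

Δ: Δ0=1, Δ1=5/2, Δ2=-2/3, Δ3=-7
row 1: diag=10, rhs=9; c'=1/5, d'=9/10
row 2: denom=10−2·1/5=48/5; d'=(-19−2·9/10)/(48/5)=-13/6
row 3: denom=8−3·5/16=113/16; d'=(-38−3·-13/6)/(113/16)=-504/113
back: M3=-504/113
back: M2=-13/6−5/16·-504/113=-262/339
back: M1=9/10−1/5·-262/339=715/678
M: M0=0, M1=715/678, M2=-262/339, M3=-504/113, M4=0
seg 0: a=-3, c=M0/2=0, d=(M1−M0)/(6·3)=715/12204, b=Δ0−h0·(2M0+M1)/6=641/1356
seg 1: a=0, c=M1/2=715/1356, d=(M2−M1)/(6·2)=-413/2712, b=Δ1−h1·(2M1+M2)/6=1393/678
seg 2: a=5, c=M2/2=-131/339, d=(M3−M2)/(6·3)=-625/3051, b=Δ2−h2·(2M2+M3)/6=264/113
seg 3: a=3, c=M3/2=-252/113, d=(M4−M3)/(6·1)=84/113, b=Δ3−h3·(2M3+M4)/6=-623/113
t_q=35/4 → seg 3, τ=3/4; S=3+-623/113·τ+-252/113·τ²+84/113·τ³=-3753/1808

  seg 0: a=-3 b=641/1356 c=0 d=715/12204
  seg 1: a=0 b=1393/678 c=715/1356 d=-413/2712
  seg 2: a=5 b=264/113 c=-131/339 d=-625/3051
  seg 3: a=3 b=-623/113 c=-252/113 d=84/113
S(35/4) = -3753/1808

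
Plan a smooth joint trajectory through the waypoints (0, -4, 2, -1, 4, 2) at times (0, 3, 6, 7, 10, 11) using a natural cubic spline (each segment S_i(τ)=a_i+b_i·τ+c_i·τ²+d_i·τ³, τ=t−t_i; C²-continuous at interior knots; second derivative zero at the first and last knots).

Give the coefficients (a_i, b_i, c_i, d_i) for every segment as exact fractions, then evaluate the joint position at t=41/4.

  seg 0: a=0 b=-1498/521 c=0 d=2410/14067
  seg 1: a=-4 b=912/521 c=2410/1563 d=-760/1563
  seg 2: a=2 b=-1108/521 c=-4430/1563 d=3065/1563
  seg 3: a=-1 b=-2989/1563 c=4765/1563 d=-8701/14067
  seg 4: a=4 b=-502/1563 c=-1312/521 d=1312/1563
S(41/4) = 1967/521

Δ: Δ0=-4/3, Δ1=2, Δ2=-3, Δ3=5/3, Δ4=-2
row 1: diag=12, rhs=20; c'=1/4, d'=5/3
row 2: denom=8−3·1/4=29/4; d'=(-30−3·5/3)/(29/4)=-140/29
row 3: denom=8−1·4/29=228/29; d'=(28−1·-140/29)/(228/29)=238/57
row 4: denom=8−3·29/76=521/76; d'=(-22−3·238/57)/(521/76)=-2624/521
back: M4=-2624/521
back: M3=238/57−29/76·-2624/521=9530/1563
back: M2=-140/29−4/29·9530/1563=-8860/1563
back: M1=5/3−1/4·-8860/1563=4820/1563
M: M0=0, M1=4820/1563, M2=-8860/1563, M3=9530/1563, M4=-2624/521, M5=0
seg 0: a=0, c=M0/2=0, d=(M1−M0)/(6·3)=2410/14067, b=Δ0−h0·(2M0+M1)/6=-1498/521
seg 1: a=-4, c=M1/2=2410/1563, d=(M2−M1)/(6·3)=-760/1563, b=Δ1−h1·(2M1+M2)/6=912/521
seg 2: a=2, c=M2/2=-4430/1563, d=(M3−M2)/(6·1)=3065/1563, b=Δ2−h2·(2M2+M3)/6=-1108/521
seg 3: a=-1, c=M3/2=4765/1563, d=(M4−M3)/(6·3)=-8701/14067, b=Δ3−h3·(2M3+M4)/6=-2989/1563
seg 4: a=4, c=M4/2=-1312/521, d=(M5−M4)/(6·1)=1312/1563, b=Δ4−h4·(2M4+M5)/6=-502/1563
t_q=41/4 → seg 4, τ=1/4; S=4+-502/1563·τ+-1312/521·τ²+1312/1563·τ³=1967/521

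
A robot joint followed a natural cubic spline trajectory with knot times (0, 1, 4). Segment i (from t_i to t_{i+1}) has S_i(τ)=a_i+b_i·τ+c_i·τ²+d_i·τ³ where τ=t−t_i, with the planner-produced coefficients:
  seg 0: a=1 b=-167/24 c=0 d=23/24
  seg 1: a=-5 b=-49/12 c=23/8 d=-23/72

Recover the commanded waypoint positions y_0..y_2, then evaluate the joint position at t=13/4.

y_0=1 y_1=-5 y_2=0
S(13/4) = -1675/512

y_0 = S_0(0) = a_0 = 1
y_1 = S_1(0) = a_1 = -5
y_2 = S_1(3) = 0
t_q=13/4 is in segment 1 (τ=9/4); S_1(τ)=-1675/512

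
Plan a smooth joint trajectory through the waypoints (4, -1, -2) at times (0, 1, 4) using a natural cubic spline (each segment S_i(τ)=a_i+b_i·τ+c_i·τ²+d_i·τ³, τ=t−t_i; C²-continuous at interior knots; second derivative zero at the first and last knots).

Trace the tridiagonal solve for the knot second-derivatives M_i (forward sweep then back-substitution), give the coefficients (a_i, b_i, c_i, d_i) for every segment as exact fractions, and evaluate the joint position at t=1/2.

  seg 0: a=4 b=-67/12 c=0 d=7/12
  seg 1: a=-1 b=-23/6 c=7/4 d=-7/36
S(1/2) = 41/32

Δ: Δ0=-5, Δ1=-1/3
row 1: diag=8, rhs=28; c'=3/8, d'=7/2
back: M1=7/2
M: M0=0, M1=7/2, M2=0
seg 0: a=4, c=M0/2=0, d=(M1−M0)/(6·1)=7/12, b=Δ0−h0·(2M0+M1)/6=-67/12
seg 1: a=-1, c=M1/2=7/4, d=(M2−M1)/(6·3)=-7/36, b=Δ1−h1·(2M1+M2)/6=-23/6
t_q=1/2 → seg 0, τ=1/2; S=4+-67/12·τ+0·τ²+7/12·τ³=41/32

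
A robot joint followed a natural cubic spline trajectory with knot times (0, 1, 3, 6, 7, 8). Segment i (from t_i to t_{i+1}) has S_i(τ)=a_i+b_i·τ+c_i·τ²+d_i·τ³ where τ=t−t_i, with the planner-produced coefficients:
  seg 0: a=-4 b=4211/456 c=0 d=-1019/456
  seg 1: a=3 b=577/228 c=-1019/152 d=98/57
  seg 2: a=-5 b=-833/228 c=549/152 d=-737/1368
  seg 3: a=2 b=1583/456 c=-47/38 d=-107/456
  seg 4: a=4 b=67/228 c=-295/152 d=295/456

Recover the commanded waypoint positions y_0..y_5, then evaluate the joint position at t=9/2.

y_0 = S_0(0) = a_0 = -4
y_1 = S_1(0) = a_1 = 3
y_2 = S_2(0) = a_2 = -5
y_3 = S_3(0) = a_3 = 2
y_4 = S_4(0) = a_4 = 4
y_5 = S_4(1) = 3
t_q=9/2 is in segment 2 (τ=3/2); S_2(τ)=-267/64

y_0=-4 y_1=3 y_2=-5 y_3=2 y_4=4 y_5=3
S(9/2) = -267/64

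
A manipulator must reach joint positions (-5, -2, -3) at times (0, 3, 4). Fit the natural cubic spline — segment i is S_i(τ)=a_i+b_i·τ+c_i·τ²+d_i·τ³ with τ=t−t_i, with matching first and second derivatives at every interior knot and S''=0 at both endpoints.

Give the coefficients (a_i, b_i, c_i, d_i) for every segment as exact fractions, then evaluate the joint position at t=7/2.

  seg 0: a=-5 b=7/4 c=0 d=-1/12
  seg 1: a=-2 b=-1/2 c=-3/4 d=1/4
S(7/2) = -77/32

Δ: Δ0=1, Δ1=-1
row 1: diag=8, rhs=-12; c'=1/8, d'=-3/2
back: M1=-3/2
M: M0=0, M1=-3/2, M2=0
seg 0: a=-5, c=M0/2=0, d=(M1−M0)/(6·3)=-1/12, b=Δ0−h0·(2M0+M1)/6=7/4
seg 1: a=-2, c=M1/2=-3/4, d=(M2−M1)/(6·1)=1/4, b=Δ1−h1·(2M1+M2)/6=-1/2
t_q=7/2 → seg 1, τ=1/2; S=-2+-1/2·τ+-3/4·τ²+1/4·τ³=-77/32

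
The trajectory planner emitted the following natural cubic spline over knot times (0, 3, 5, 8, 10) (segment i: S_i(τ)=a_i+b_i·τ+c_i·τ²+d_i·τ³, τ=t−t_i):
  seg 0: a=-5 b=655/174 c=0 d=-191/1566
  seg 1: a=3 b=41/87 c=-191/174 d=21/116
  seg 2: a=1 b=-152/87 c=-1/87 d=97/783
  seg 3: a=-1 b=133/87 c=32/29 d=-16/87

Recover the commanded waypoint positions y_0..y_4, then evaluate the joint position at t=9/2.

y_0 = S_0(0) = a_0 = -5
y_1 = S_1(0) = a_1 = 3
y_2 = S_2(0) = a_2 = 1
y_3 = S_3(0) = a_3 = -1
y_4 = S_3(2) = 5
t_q=9/2 is in segment 1 (τ=3/2); S_1(τ)=1715/928

y_0=-5 y_1=3 y_2=1 y_3=-1 y_4=5
S(9/2) = 1715/928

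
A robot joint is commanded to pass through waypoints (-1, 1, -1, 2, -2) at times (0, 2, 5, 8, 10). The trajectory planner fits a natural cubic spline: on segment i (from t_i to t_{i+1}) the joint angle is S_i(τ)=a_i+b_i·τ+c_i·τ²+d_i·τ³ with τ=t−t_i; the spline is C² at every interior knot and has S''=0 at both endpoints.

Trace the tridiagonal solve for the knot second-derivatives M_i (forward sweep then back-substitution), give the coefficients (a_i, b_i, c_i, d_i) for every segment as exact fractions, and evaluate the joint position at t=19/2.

  seg 0: a=-1 b=386/255 c=0 d=-131/1020
  seg 1: a=1 b=-7/255 c=-131/170 d=853/4590
  seg 2: a=-1 b=11/30 c=46/51 d=-1057/4590
  seg 3: a=2 b=-112/255 c=-199/170 d=199/1020
S(19/2) = -345/544

Δ: Δ0=1, Δ1=-2/3, Δ2=1, Δ3=-2
row 1: diag=10, rhs=-10; c'=3/10, d'=-1
row 2: denom=12−3·3/10=111/10; d'=(10−3·-1)/(111/10)=130/111
row 3: denom=10−3·10/37=340/37; d'=(-18−3·130/111)/(340/37)=-199/85
back: M3=-199/85
back: M2=130/111−10/37·-199/85=92/51
back: M1=-1−3/10·92/51=-131/85
M: M0=0, M1=-131/85, M2=92/51, M3=-199/85, M4=0
seg 0: a=-1, c=M0/2=0, d=(M1−M0)/(6·2)=-131/1020, b=Δ0−h0·(2M0+M1)/6=386/255
seg 1: a=1, c=M1/2=-131/170, d=(M2−M1)/(6·3)=853/4590, b=Δ1−h1·(2M1+M2)/6=-7/255
seg 2: a=-1, c=M2/2=46/51, d=(M3−M2)/(6·3)=-1057/4590, b=Δ2−h2·(2M2+M3)/6=11/30
seg 3: a=2, c=M3/2=-199/170, d=(M4−M3)/(6·2)=199/1020, b=Δ3−h3·(2M3+M4)/6=-112/255
t_q=19/2 → seg 3, τ=3/2; S=2+-112/255·τ+-199/170·τ²+199/1020·τ³=-345/544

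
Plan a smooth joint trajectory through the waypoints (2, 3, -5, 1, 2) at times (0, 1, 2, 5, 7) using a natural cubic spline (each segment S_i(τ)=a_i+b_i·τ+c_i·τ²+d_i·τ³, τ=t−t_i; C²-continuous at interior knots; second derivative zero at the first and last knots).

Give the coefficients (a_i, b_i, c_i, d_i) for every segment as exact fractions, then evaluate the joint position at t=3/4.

  seg 0: a=2 b=2035/548 c=0 d=-1487/548
  seg 1: a=3 b=-1213/274 c=-4461/548 d=2503/548
  seg 2: a=-5 b=-3839/548 c=762/137 d=-1403/1644
  seg 3: a=1 b=911/274 c=-1161/548 d=387/1096
S(3/4) = 127675/35072

Δ: Δ0=1, Δ1=-8, Δ2=2, Δ3=1/2
row 1: diag=4, rhs=-54; c'=1/4, d'=-27/2
row 2: denom=8−1·1/4=31/4; d'=(60−1·-27/2)/(31/4)=294/31
row 3: denom=10−3·12/31=274/31; d'=(-9−3·294/31)/(274/31)=-1161/274
back: M3=-1161/274
back: M2=294/31−12/31·-1161/274=1524/137
back: M1=-27/2−1/4·1524/137=-4461/274
M: M0=0, M1=-4461/274, M2=1524/137, M3=-1161/274, M4=0
seg 0: a=2, c=M0/2=0, d=(M1−M0)/(6·1)=-1487/548, b=Δ0−h0·(2M0+M1)/6=2035/548
seg 1: a=3, c=M1/2=-4461/548, d=(M2−M1)/(6·1)=2503/548, b=Δ1−h1·(2M1+M2)/6=-1213/274
seg 2: a=-5, c=M2/2=762/137, d=(M3−M2)/(6·3)=-1403/1644, b=Δ2−h2·(2M2+M3)/6=-3839/548
seg 3: a=1, c=M3/2=-1161/548, d=(M4−M3)/(6·2)=387/1096, b=Δ3−h3·(2M3+M4)/6=911/274
t_q=3/4 → seg 0, τ=3/4; S=2+2035/548·τ+0·τ²+-1487/548·τ³=127675/35072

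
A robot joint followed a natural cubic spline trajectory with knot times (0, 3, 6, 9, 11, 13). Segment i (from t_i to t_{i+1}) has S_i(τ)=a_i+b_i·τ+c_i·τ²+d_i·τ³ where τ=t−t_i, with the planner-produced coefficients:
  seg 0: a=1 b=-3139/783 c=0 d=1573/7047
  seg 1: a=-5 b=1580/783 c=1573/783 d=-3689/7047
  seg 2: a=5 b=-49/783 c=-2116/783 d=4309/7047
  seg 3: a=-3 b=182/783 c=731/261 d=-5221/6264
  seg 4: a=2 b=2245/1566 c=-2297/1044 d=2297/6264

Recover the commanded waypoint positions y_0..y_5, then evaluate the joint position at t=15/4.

y_0=1 y_1=-5 y_2=5 y_3=-3 y_4=2 y_5=-1
S(15/4) = -14351/5568

y_0 = S_0(0) = a_0 = 1
y_1 = S_1(0) = a_1 = -5
y_2 = S_2(0) = a_2 = 5
y_3 = S_3(0) = a_3 = -3
y_4 = S_4(0) = a_4 = 2
y_5 = S_4(2) = -1
t_q=15/4 is in segment 1 (τ=3/4); S_1(τ)=-14351/5568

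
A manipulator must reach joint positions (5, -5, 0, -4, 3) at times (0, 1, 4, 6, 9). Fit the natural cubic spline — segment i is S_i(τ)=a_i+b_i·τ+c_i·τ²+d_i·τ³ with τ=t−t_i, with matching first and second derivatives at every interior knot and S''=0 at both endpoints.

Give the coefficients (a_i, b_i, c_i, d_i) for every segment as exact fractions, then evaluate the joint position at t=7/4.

Δ: Δ0=-10, Δ1=5/3, Δ2=-2, Δ3=7/3
row 1: diag=8, rhs=70; c'=3/8, d'=35/4
row 2: denom=10−3·3/8=71/8; d'=(-22−3·35/4)/(71/8)=-386/71
row 3: denom=10−2·16/71=678/71; d'=(26−2·-386/71)/(678/71)=1309/339
back: M3=1309/339
back: M2=-386/71−16/71·1309/339=-2138/339
back: M1=35/4−3/8·-2138/339=1256/113
M: M0=0, M1=1256/113, M2=-2138/339, M3=1309/339, M4=0
seg 0: a=5, c=M0/2=0, d=(M1−M0)/(6·1)=628/339, b=Δ0−h0·(2M0+M1)/6=-4018/339
seg 1: a=-5, c=M1/2=628/113, d=(M2−M1)/(6·3)=-2953/3051, b=Δ1−h1·(2M1+M2)/6=-2134/339
seg 2: a=0, c=M2/2=-1069/339, d=(M3−M2)/(6·2)=383/452, b=Δ2−h2·(2M2+M3)/6=311/339
seg 3: a=-4, c=M3/2=1309/678, d=(M4−M3)/(6·3)=-1309/6102, b=Δ3−h3·(2M3+M4)/6=-518/339
t_q=7/4 → seg 1, τ=3/4; S=-5+-2134/339·τ+628/113·τ²+-2953/3051·τ³=-50649/7232

  seg 0: a=5 b=-4018/339 c=0 d=628/339
  seg 1: a=-5 b=-2134/339 c=628/113 d=-2953/3051
  seg 2: a=0 b=311/339 c=-1069/339 d=383/452
  seg 3: a=-4 b=-518/339 c=1309/678 d=-1309/6102
S(7/4) = -50649/7232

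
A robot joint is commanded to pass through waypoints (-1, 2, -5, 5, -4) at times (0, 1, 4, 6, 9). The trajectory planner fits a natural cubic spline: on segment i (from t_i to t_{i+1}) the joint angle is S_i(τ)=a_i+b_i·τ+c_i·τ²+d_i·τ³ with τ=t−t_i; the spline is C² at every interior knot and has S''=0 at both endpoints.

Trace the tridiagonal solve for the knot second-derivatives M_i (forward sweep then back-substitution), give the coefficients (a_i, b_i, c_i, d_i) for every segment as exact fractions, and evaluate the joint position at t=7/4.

Δ: Δ0=3, Δ1=-7/3, Δ2=5, Δ3=-3
row 1: diag=8, rhs=-32; c'=3/8, d'=-4
row 2: denom=10−3·3/8=71/8; d'=(44−3·-4)/(71/8)=448/71
row 3: denom=10−2·16/71=678/71; d'=(-48−2·448/71)/(678/71)=-2152/339
back: M3=-2152/339
back: M2=448/71−16/71·-2152/339=2624/339
back: M1=-4−3/8·2624/339=-780/113
M: M0=0, M1=-780/113, M2=2624/339, M3=-2152/339, M4=0
seg 0: a=-1, c=M0/2=0, d=(M1−M0)/(6·1)=-130/113, b=Δ0−h0·(2M0+M1)/6=469/113
seg 1: a=2, c=M1/2=-390/113, d=(M2−M1)/(6·3)=2482/3051, b=Δ1−h1·(2M1+M2)/6=79/113
seg 2: a=-5, c=M2/2=1312/339, d=(M3−M2)/(6·2)=-398/339, b=Δ2−h2·(2M2+M3)/6=221/113
seg 3: a=5, c=M3/2=-1076/339, d=(M4−M3)/(6·3)=1076/3051, b=Δ3−h3·(2M3+M4)/6=1135/339
t_q=7/4 → seg 1, τ=3/4; S=2+79/113·τ+-390/113·τ²+2482/3051·τ³=3349/3616

  seg 0: a=-1 b=469/113 c=0 d=-130/113
  seg 1: a=2 b=79/113 c=-390/113 d=2482/3051
  seg 2: a=-5 b=221/113 c=1312/339 d=-398/339
  seg 3: a=5 b=1135/339 c=-1076/339 d=1076/3051
S(7/4) = 3349/3616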